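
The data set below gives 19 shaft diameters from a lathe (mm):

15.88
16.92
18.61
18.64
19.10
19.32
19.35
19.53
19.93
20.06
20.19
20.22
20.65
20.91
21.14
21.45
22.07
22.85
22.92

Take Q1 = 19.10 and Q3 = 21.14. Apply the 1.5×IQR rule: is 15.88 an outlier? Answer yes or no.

IQR = Q3 − Q1 = 21.14 − 19.10 = 2.04.
Lower fence = Q1 − 1.5·IQR = 19.10 − 3.06 = 16.04.
Upper fence = Q3 + 1.5·IQR = 21.14 + 3.06 = 24.20.
15.88 lies below the lower fence.

yes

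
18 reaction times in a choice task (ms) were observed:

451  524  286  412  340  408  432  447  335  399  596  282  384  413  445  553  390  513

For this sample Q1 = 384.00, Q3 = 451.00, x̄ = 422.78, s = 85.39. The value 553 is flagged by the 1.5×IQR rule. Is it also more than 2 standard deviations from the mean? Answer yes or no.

no

z = (553 − 422.78) / 85.39 = 1.53.
|z| = 1.53 ≤ 2.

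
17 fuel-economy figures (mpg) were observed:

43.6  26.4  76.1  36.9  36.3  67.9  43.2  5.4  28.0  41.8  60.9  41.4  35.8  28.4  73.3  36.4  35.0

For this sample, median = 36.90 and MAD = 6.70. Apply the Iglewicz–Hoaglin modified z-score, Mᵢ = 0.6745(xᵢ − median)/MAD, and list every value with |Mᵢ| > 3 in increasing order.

|Mᵢ| > 3 ⇔ |xᵢ − 36.90| > 3·6.70/0.6745 = 29.80.
So outliers lie outside [7.10, 66.70].
5.4: M = -3.17 → outlier.
67.9: M = 3.12 → outlier.
73.3: M = 3.66 → outlier.
76.1: M = 3.95 → outlier.

5.4, 67.9, 73.3, 76.1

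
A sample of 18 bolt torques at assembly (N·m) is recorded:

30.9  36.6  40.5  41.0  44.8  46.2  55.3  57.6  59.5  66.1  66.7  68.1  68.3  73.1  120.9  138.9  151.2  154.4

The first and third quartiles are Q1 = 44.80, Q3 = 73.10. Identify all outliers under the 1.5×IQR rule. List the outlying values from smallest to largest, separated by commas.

IQR = Q3 − Q1 = 73.10 − 44.80 = 28.30.
Lower fence = Q1 − 1.5·IQR = 44.80 − 42.45 = 2.35.
Upper fence = Q3 + 1.5·IQR = 73.10 + 42.45 = 115.55.
120.9 > 115.55 → outlier.
138.9 > 115.55 → outlier.
151.2 > 115.55 → outlier.
154.4 > 115.55 → outlier.
All remaining values lie within [2.35, 115.55].

120.9, 138.9, 151.2, 154.4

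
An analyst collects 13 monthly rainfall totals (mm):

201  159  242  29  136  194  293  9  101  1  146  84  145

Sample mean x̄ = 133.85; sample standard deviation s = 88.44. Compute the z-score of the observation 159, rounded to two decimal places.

z = (159 − 133.85) / 88.44 = 0.28.

0.28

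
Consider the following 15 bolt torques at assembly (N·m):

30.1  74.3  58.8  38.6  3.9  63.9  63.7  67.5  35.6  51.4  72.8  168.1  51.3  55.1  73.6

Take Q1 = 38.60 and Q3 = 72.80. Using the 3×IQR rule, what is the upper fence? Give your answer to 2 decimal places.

175.40

IQR = Q3 − Q1 = 72.80 − 38.60 = 34.20.
Lower fence = Q1 − 3·IQR = 38.60 − 102.60 = -64.00.
Upper fence = Q3 + 3·IQR = 72.80 + 102.60 = 175.40.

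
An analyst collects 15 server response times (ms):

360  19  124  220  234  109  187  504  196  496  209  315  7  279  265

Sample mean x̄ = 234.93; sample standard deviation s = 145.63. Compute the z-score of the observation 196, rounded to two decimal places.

-0.27

z = (196 − 234.93) / 145.63 = -0.27.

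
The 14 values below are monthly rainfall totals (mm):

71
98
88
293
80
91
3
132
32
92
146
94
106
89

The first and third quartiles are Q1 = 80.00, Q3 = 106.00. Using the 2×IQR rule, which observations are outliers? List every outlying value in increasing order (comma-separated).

3, 293

IQR = Q3 − Q1 = 106.00 − 80.00 = 26.00.
Lower fence = Q1 − 2·IQR = 80.00 − 52.00 = 28.00.
Upper fence = Q3 + 2·IQR = 106.00 + 52.00 = 158.00.
3 < 28.00 → outlier.
293 > 158.00 → outlier.
All remaining values lie within [28.00, 158.00].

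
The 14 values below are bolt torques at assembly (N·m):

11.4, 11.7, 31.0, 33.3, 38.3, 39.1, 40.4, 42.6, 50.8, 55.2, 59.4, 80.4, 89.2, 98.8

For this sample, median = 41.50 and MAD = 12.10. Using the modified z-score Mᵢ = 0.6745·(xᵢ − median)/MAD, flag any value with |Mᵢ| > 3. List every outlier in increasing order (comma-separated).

98.8

|Mᵢ| > 3 ⇔ |xᵢ − 41.50| > 3·12.10/0.6745 = 53.82.
So outliers lie outside [-12.32, 95.32].
98.8: M = 3.19 → outlier.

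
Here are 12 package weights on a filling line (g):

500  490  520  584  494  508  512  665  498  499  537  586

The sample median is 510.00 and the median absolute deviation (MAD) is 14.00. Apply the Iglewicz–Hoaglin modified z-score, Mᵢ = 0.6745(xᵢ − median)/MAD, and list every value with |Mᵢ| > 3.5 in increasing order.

584, 586, 665

|Mᵢ| > 3.5 ⇔ |xᵢ − 510.00| > 3.5·14.00/0.6745 = 72.65.
So outliers lie outside [437.35, 582.65].
584: M = 3.57 → outlier.
586: M = 3.66 → outlier.
665: M = 7.47 → outlier.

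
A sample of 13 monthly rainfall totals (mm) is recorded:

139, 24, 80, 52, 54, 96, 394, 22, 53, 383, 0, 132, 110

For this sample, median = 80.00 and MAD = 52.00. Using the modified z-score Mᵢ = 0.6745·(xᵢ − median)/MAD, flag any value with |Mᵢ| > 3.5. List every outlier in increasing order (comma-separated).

|Mᵢ| > 3.5 ⇔ |xᵢ − 80.00| > 3.5·52.00/0.6745 = 269.83.
So outliers lie outside [-189.83, 349.83].
383: M = 3.93 → outlier.
394: M = 4.07 → outlier.

383, 394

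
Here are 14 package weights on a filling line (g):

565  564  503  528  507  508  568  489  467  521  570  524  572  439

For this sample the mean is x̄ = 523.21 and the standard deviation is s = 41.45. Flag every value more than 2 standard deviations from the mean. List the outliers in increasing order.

Cutoffs at x̄ ± 2s: 523.21 ± 2·41.45 = [440.31, 606.11].
439: z = -2.03, |z| > 2 → outlier.
Every other value lies within [440.31, 606.11].

439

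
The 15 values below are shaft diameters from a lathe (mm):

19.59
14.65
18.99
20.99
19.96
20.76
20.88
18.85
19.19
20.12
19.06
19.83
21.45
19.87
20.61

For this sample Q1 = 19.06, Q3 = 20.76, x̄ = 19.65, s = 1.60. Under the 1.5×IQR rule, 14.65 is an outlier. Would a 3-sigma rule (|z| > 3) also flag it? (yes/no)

yes

z = (14.65 − 19.65) / 1.60 = -3.12.
|z| = 3.12 > 3.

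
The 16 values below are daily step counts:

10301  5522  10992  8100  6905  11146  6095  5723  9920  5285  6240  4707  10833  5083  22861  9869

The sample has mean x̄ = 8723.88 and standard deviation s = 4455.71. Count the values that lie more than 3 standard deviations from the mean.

1

Cutoffs: x̄ ± 3s = [-4643.25, 22091.01].
Outside the cutoffs: 22861.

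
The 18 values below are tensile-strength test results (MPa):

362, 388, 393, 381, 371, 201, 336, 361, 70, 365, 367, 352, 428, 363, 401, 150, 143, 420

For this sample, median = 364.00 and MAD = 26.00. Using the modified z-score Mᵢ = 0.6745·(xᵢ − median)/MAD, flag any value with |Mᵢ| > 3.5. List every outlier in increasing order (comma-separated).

|Mᵢ| > 3.5 ⇔ |xᵢ − 364.00| > 3.5·26.00/0.6745 = 134.91.
So outliers lie outside [229.09, 498.91].
70: M = -7.63 → outlier.
143: M = -5.73 → outlier.
150: M = -5.55 → outlier.
201: M = -4.23 → outlier.

70, 143, 150, 201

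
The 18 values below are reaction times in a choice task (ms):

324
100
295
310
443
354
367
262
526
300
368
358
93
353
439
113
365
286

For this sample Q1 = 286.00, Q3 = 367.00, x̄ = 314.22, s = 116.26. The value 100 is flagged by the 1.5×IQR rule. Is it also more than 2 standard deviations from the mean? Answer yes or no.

z = (100 − 314.22) / 116.26 = -1.84.
|z| = 1.84 ≤ 2.

no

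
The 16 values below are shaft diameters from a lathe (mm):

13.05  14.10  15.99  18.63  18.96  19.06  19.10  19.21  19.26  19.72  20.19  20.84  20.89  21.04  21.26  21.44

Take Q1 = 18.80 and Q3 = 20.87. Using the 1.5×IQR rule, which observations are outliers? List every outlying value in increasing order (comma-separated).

13.05, 14.10

IQR = Q3 − Q1 = 20.87 − 18.80 = 2.07.
Lower fence = Q1 − 1.5·IQR = 18.80 − 3.105 = 15.695.
Upper fence = Q3 + 1.5·IQR = 20.87 + 3.105 = 23.975.
13.05 < 15.695 → outlier.
14.10 < 15.695 → outlier.
All remaining values lie within [15.695, 23.975].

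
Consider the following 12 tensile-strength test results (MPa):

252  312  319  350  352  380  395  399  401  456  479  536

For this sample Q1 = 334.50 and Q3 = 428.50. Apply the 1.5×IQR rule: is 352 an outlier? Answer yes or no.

IQR = Q3 − Q1 = 428.50 − 334.50 = 94.00.
Lower fence = Q1 − 1.5·IQR = 334.50 − 141.00 = 193.50.
Upper fence = Q3 + 1.5·IQR = 428.50 + 141.00 = 569.50.
352 lies within [193.50, 569.50].

no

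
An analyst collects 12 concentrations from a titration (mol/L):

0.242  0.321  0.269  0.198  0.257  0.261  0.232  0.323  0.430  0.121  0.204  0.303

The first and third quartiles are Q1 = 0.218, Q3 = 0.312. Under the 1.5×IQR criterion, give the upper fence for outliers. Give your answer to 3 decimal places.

0.453

IQR = Q3 − Q1 = 0.312 − 0.218 = 0.094.
Lower fence = Q1 − 1.5·IQR = 0.218 − 0.141 = 0.077.
Upper fence = Q3 + 1.5·IQR = 0.312 + 0.141 = 0.453.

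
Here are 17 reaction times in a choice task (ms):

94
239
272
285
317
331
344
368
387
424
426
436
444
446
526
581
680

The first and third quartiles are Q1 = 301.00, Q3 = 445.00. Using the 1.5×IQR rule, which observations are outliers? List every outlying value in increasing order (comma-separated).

IQR = Q3 − Q1 = 445.00 − 301.00 = 144.00.
Lower fence = Q1 − 1.5·IQR = 301.00 − 216.00 = 85.00.
Upper fence = Q3 + 1.5·IQR = 445.00 + 216.00 = 661.00.
680 > 661.00 → outlier.
All remaining values lie within [85.00, 661.00].

680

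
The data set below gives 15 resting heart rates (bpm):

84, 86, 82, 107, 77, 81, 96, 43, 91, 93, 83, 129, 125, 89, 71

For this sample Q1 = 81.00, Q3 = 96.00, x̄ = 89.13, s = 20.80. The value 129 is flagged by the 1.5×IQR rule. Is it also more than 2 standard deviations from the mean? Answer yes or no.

z = (129 − 89.13) / 20.80 = 1.92.
|z| = 1.92 ≤ 2.

no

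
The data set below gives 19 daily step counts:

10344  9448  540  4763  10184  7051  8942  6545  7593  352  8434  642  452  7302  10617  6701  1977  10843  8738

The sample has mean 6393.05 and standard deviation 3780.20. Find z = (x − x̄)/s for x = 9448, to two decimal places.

z = (9448 − 6393.05) / 3780.20 = 0.81.

0.81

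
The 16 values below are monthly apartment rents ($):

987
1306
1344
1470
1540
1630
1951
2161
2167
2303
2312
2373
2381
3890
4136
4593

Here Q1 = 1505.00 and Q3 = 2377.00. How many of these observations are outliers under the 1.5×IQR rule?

IQR = 872.00; fences at 1505.00 − 1308.00 = 197.00 and 2377.00 + 1308.00 = 3685.00.
Outside the cutoffs: 3890, 4136, 4593.

3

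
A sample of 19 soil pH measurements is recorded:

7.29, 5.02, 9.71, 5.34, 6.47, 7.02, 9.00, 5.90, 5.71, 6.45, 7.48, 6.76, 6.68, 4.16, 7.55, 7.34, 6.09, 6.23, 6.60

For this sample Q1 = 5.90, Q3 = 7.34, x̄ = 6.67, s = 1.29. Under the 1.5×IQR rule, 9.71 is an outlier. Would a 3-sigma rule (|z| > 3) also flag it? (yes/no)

z = (9.71 − 6.67) / 1.29 = 2.36.
|z| = 2.36 ≤ 3.

no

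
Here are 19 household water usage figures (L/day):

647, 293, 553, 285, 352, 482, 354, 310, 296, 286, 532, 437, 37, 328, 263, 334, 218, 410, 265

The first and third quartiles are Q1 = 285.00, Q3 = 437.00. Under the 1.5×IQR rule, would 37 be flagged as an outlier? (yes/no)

IQR = Q3 − Q1 = 437.00 − 285.00 = 152.00.
Lower fence = Q1 − 1.5·IQR = 285.00 − 228.00 = 57.00.
Upper fence = Q3 + 1.5·IQR = 437.00 + 228.00 = 665.00.
37 lies below the lower fence.

yes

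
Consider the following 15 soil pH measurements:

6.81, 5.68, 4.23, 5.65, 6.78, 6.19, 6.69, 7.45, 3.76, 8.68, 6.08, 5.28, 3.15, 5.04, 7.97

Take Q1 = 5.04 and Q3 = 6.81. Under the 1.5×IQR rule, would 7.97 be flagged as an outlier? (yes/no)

IQR = Q3 − Q1 = 6.81 − 5.04 = 1.77.
Lower fence = Q1 − 1.5·IQR = 5.04 − 2.655 = 2.385.
Upper fence = Q3 + 1.5·IQR = 6.81 + 2.655 = 9.465.
7.97 lies within [2.385, 9.465].

no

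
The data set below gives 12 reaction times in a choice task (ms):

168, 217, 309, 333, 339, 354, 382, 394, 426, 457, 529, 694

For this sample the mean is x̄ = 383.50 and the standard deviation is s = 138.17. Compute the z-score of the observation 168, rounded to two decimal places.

z = (168 − 383.50) / 138.17 = -1.56.

-1.56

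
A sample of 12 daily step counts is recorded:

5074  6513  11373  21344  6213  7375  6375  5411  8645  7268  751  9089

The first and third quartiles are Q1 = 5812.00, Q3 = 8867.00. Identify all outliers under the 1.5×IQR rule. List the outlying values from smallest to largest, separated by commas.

751, 21344

IQR = Q3 − Q1 = 8867.00 − 5812.00 = 3055.00.
Lower fence = Q1 − 1.5·IQR = 5812.00 − 4582.50 = 1229.50.
Upper fence = Q3 + 1.5·IQR = 8867.00 + 4582.50 = 13449.50.
751 < 1229.50 → outlier.
21344 > 13449.50 → outlier.
All remaining values lie within [1229.50, 13449.50].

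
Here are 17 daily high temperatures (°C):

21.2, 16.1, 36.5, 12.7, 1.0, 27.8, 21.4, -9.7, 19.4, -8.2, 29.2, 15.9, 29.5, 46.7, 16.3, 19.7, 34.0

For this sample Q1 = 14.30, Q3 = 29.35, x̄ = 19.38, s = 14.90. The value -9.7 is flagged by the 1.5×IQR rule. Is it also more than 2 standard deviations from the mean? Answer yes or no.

no

z = (-9.7 − 19.38) / 14.90 = -1.95.
|z| = 1.95 ≤ 2.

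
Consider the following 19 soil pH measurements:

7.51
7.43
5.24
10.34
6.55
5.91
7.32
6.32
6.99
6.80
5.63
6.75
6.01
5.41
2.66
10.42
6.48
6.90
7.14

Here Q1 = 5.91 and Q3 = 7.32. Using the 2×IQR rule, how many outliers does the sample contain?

IQR = 1.41; fences at 5.91 − 2.82 = 3.09 and 7.32 + 2.82 = 10.14.
Outside the cutoffs: 2.66, 10.34, 10.42.

3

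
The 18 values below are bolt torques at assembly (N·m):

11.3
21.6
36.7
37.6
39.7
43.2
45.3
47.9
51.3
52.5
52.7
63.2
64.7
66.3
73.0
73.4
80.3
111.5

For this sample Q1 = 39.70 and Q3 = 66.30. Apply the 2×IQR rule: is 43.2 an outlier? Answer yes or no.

no

IQR = Q3 − Q1 = 66.30 − 39.70 = 26.60.
Lower fence = Q1 − 2·IQR = 39.70 − 53.20 = -13.50.
Upper fence = Q3 + 2·IQR = 66.30 + 53.20 = 119.50.
43.2 lies within [-13.50, 119.50].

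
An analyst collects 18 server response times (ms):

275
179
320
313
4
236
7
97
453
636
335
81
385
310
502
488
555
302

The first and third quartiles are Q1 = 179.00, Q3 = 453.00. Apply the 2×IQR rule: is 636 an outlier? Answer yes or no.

no

IQR = Q3 − Q1 = 453.00 − 179.00 = 274.00.
Lower fence = Q1 − 2·IQR = 179.00 − 548.00 = -369.00.
Upper fence = Q3 + 2·IQR = 453.00 + 548.00 = 1001.00.
636 lies within [-369.00, 1001.00].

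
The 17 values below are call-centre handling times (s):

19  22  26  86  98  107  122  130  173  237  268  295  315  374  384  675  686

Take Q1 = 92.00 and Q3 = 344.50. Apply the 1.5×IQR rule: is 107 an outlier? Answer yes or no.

no

IQR = Q3 − Q1 = 344.50 − 92.00 = 252.50.
Lower fence = Q1 − 1.5·IQR = 92.00 − 378.75 = -286.75.
Upper fence = Q3 + 1.5·IQR = 344.50 + 378.75 = 723.25.
107 lies within [-286.75, 723.25].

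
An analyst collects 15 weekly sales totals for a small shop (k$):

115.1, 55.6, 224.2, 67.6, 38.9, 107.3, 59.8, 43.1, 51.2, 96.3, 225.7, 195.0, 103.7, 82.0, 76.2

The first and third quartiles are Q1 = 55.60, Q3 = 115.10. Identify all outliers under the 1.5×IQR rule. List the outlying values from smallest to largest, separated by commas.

IQR = Q3 − Q1 = 115.10 − 55.60 = 59.50.
Lower fence = Q1 − 1.5·IQR = 55.60 − 89.25 = -33.65.
Upper fence = Q3 + 1.5·IQR = 115.10 + 89.25 = 204.35.
224.2 > 204.35 → outlier.
225.7 > 204.35 → outlier.
All remaining values lie within [-33.65, 204.35].

224.2, 225.7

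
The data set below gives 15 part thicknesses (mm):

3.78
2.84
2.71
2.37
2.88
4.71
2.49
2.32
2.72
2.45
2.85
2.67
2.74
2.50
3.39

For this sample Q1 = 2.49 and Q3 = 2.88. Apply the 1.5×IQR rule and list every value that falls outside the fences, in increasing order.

IQR = Q3 − Q1 = 2.88 − 2.49 = 0.39.
Lower fence = Q1 − 1.5·IQR = 2.49 − 0.585 = 1.905.
Upper fence = Q3 + 1.5·IQR = 2.88 + 0.585 = 3.465.
3.78 > 3.465 → outlier.
4.71 > 3.465 → outlier.
All remaining values lie within [1.905, 3.465].

3.78, 4.71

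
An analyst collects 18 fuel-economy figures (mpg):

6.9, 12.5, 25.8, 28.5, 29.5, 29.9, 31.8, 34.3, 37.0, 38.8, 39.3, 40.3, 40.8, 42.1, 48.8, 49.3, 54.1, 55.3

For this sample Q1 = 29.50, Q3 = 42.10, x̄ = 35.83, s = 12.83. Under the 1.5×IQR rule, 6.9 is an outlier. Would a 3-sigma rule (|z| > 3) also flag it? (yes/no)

z = (6.9 − 35.83) / 12.83 = -2.25.
|z| = 2.25 ≤ 3.

no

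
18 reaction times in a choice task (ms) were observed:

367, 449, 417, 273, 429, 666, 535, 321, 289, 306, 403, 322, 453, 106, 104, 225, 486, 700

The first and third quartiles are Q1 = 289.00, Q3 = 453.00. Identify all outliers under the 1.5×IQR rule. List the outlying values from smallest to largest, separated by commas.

IQR = Q3 − Q1 = 453.00 − 289.00 = 164.00.
Lower fence = Q1 − 1.5·IQR = 289.00 − 246.00 = 43.00.
Upper fence = Q3 + 1.5·IQR = 453.00 + 246.00 = 699.00.
700 > 699.00 → outlier.
All remaining values lie within [43.00, 699.00].

700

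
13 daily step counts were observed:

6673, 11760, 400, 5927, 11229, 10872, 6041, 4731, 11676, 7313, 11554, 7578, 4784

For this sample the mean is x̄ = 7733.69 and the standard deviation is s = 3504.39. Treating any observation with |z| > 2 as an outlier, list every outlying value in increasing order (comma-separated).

Cutoffs at x̄ ± 2s: 7733.69 ± 2·3504.39 = [724.91, 14742.47].
400: z = -2.09, |z| > 2 → outlier.
Every other value lies within [724.91, 14742.47].

400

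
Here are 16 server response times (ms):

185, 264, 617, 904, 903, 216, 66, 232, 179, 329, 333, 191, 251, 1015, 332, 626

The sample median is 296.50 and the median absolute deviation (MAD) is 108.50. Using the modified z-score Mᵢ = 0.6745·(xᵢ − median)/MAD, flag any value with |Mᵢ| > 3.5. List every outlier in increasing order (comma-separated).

903, 904, 1015

|Mᵢ| > 3.5 ⇔ |xᵢ − 296.50| > 3.5·108.50/0.6745 = 563.01.
So outliers lie outside [-266.51, 859.51].
903: M = 3.77 → outlier.
904: M = 3.78 → outlier.
1015: M = 4.47 → outlier.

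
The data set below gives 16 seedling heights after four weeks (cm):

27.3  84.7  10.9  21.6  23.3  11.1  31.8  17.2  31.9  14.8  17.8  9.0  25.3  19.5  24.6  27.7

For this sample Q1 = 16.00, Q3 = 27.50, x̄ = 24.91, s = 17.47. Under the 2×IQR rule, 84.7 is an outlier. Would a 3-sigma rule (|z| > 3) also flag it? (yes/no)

yes

z = (84.7 − 24.91) / 17.47 = 3.42.
|z| = 3.42 > 3.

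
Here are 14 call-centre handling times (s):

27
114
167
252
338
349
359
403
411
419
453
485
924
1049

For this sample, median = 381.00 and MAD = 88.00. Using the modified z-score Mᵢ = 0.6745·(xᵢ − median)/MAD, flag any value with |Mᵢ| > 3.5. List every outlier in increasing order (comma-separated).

924, 1049

|Mᵢ| > 3.5 ⇔ |xᵢ − 381.00| > 3.5·88.00/0.6745 = 456.63.
So outliers lie outside [-75.63, 837.63].
924: M = 4.16 → outlier.
1049: M = 5.12 → outlier.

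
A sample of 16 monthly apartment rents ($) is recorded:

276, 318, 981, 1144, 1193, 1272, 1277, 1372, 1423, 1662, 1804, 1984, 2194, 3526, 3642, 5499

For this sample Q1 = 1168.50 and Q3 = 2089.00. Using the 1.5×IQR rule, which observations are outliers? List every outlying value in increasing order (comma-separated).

3526, 3642, 5499

IQR = Q3 − Q1 = 2089.00 − 1168.50 = 920.50.
Lower fence = Q1 − 1.5·IQR = 1168.50 − 1380.75 = -212.25.
Upper fence = Q3 + 1.5·IQR = 2089.00 + 1380.75 = 3469.75.
3526 > 3469.75 → outlier.
3642 > 3469.75 → outlier.
5499 > 3469.75 → outlier.
All remaining values lie within [-212.25, 3469.75].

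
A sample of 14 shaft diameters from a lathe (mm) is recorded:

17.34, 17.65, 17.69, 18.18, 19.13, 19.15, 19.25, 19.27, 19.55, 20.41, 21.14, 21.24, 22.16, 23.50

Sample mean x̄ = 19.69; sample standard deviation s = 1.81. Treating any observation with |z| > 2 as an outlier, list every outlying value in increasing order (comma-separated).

Cutoffs at x̄ ± 2s: 19.69 ± 2·1.81 = [16.07, 23.31].
23.50: z = 2.10, |z| > 2 → outlier.
Every other value lies within [16.07, 23.31].

23.50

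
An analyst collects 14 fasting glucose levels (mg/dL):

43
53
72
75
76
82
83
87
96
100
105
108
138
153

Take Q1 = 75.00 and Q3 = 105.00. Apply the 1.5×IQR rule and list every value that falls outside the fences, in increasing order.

153

IQR = Q3 − Q1 = 105.00 − 75.00 = 30.00.
Lower fence = Q1 − 1.5·IQR = 75.00 − 45.00 = 30.00.
Upper fence = Q3 + 1.5·IQR = 105.00 + 45.00 = 150.00.
153 > 150.00 → outlier.
All remaining values lie within [30.00, 150.00].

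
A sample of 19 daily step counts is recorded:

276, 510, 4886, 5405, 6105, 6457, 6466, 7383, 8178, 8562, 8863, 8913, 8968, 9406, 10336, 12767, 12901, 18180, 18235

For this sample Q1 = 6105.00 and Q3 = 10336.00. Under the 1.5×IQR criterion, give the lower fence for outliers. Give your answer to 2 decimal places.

IQR = Q3 − Q1 = 10336.00 − 6105.00 = 4231.00.
Lower fence = Q1 − 1.5·IQR = 6105.00 − 6346.50 = -241.50.
Upper fence = Q3 + 1.5·IQR = 10336.00 + 6346.50 = 16682.50.

-241.50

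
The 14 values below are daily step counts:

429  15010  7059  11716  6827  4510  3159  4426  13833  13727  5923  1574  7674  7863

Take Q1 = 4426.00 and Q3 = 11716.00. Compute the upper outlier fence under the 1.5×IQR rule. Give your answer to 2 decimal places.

22651.00

IQR = Q3 − Q1 = 11716.00 − 4426.00 = 7290.00.
Lower fence = Q1 − 1.5·IQR = 4426.00 − 10935.00 = -6509.00.
Upper fence = Q3 + 1.5·IQR = 11716.00 + 10935.00 = 22651.00.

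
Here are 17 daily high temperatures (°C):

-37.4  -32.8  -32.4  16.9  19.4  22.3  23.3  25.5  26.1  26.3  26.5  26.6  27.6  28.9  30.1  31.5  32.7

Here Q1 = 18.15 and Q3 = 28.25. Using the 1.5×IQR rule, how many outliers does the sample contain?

IQR = 10.10; fences at 18.15 − 15.15 = 3.00 and 28.25 + 15.15 = 43.40.
Outside the cutoffs: -37.4, -32.8, -32.4.

3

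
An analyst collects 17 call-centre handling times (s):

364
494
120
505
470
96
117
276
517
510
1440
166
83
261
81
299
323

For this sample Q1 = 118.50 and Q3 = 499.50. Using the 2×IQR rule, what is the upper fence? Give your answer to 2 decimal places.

IQR = Q3 − Q1 = 499.50 − 118.50 = 381.00.
Lower fence = Q1 − 2·IQR = 118.50 − 762.00 = -643.50.
Upper fence = Q3 + 2·IQR = 499.50 + 762.00 = 1261.50.

1261.50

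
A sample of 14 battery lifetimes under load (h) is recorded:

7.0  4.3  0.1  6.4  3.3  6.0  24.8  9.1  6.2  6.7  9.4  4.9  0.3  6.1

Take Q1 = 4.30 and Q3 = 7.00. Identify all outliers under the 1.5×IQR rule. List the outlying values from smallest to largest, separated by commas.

IQR = Q3 − Q1 = 7.00 − 4.30 = 2.70.
Lower fence = Q1 − 1.5·IQR = 4.30 − 4.05 = 0.25.
Upper fence = Q3 + 1.5·IQR = 7.00 + 4.05 = 11.05.
0.1 < 0.25 → outlier.
24.8 > 11.05 → outlier.
All remaining values lie within [0.25, 11.05].

0.1, 24.8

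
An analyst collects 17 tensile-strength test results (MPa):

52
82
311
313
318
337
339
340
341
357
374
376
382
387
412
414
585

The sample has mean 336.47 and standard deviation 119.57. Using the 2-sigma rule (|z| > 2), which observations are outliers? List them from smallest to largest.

52, 82, 585

Cutoffs at x̄ ± 2s: 336.47 ± 2·119.57 = [97.33, 575.61].
52: z = -2.38, |z| > 2 → outlier.
82: z = -2.13, |z| > 2 → outlier.
585: z = 2.08, |z| > 2 → outlier.
Every other value lies within [97.33, 575.61].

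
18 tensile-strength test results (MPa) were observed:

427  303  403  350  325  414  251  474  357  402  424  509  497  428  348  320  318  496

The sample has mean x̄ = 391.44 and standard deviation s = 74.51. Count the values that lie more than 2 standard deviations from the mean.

0

Cutoffs: x̄ ± 2s = [242.42, 540.46].
Every value lies within the cutoffs.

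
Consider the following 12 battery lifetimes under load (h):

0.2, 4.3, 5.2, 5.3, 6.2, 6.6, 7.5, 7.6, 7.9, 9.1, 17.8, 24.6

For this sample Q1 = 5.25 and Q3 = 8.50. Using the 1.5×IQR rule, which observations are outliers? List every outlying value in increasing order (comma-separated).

0.2, 17.8, 24.6

IQR = Q3 − Q1 = 8.50 − 5.25 = 3.25.
Lower fence = Q1 − 1.5·IQR = 5.25 − 4.875 = 0.375.
Upper fence = Q3 + 1.5·IQR = 8.50 + 4.875 = 13.375.
0.2 < 0.375 → outlier.
17.8 > 13.375 → outlier.
24.6 > 13.375 → outlier.
All remaining values lie within [0.375, 13.375].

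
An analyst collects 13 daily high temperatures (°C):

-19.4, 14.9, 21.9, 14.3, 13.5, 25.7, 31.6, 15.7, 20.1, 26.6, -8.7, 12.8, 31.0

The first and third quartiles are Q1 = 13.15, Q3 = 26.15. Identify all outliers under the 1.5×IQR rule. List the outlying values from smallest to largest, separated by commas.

IQR = Q3 − Q1 = 26.15 − 13.15 = 13.00.
Lower fence = Q1 − 1.5·IQR = 13.15 − 19.50 = -6.35.
Upper fence = Q3 + 1.5·IQR = 26.15 + 19.50 = 45.65.
-19.4 < -6.35 → outlier.
-8.7 < -6.35 → outlier.
All remaining values lie within [-6.35, 45.65].

-19.4, -8.7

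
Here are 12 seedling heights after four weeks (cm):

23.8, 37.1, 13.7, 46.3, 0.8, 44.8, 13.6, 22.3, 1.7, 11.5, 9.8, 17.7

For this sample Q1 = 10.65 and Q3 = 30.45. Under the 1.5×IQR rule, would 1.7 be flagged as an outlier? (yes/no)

no

IQR = Q3 − Q1 = 30.45 − 10.65 = 19.80.
Lower fence = Q1 − 1.5·IQR = 10.65 − 29.70 = -19.05.
Upper fence = Q3 + 1.5·IQR = 30.45 + 29.70 = 60.15.
1.7 lies within [-19.05, 60.15].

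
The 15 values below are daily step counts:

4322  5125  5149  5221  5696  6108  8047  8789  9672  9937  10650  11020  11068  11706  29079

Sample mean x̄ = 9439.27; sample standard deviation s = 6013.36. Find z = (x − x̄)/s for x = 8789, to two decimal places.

-0.11

z = (8789 − 9439.27) / 6013.36 = -0.11.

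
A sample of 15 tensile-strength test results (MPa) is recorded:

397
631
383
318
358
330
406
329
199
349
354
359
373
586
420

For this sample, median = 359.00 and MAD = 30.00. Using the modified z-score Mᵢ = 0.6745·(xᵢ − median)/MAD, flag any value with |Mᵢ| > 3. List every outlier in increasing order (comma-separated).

|Mᵢ| > 3 ⇔ |xᵢ − 359.00| > 3·30.00/0.6745 = 133.43.
So outliers lie outside [225.57, 492.43].
199: M = -3.60 → outlier.
586: M = 5.10 → outlier.
631: M = 6.12 → outlier.

199, 586, 631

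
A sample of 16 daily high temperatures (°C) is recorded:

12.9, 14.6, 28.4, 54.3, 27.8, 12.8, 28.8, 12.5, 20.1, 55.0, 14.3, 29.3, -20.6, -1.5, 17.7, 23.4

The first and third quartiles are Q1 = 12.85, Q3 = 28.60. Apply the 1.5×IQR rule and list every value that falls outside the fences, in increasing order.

-20.6, 54.3, 55.0

IQR = Q3 − Q1 = 28.60 − 12.85 = 15.75.
Lower fence = Q1 − 1.5·IQR = 12.85 − 23.625 = -10.775.
Upper fence = Q3 + 1.5·IQR = 28.60 + 23.625 = 52.225.
-20.6 < -10.775 → outlier.
54.3 > 52.225 → outlier.
55.0 > 52.225 → outlier.
All remaining values lie within [-10.775, 52.225].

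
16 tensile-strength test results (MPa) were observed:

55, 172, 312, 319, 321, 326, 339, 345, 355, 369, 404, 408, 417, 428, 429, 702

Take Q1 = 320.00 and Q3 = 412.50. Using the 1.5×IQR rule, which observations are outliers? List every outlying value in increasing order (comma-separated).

55, 172, 702

IQR = Q3 − Q1 = 412.50 − 320.00 = 92.50.
Lower fence = Q1 − 1.5·IQR = 320.00 − 138.75 = 181.25.
Upper fence = Q3 + 1.5·IQR = 412.50 + 138.75 = 551.25.
55 < 181.25 → outlier.
172 < 181.25 → outlier.
702 > 551.25 → outlier.
All remaining values lie within [181.25, 551.25].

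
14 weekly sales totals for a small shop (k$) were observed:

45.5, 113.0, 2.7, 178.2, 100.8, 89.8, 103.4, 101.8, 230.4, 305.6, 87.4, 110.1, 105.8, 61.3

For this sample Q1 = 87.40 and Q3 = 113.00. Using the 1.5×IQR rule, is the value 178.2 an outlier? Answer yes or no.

IQR = Q3 − Q1 = 113.00 − 87.40 = 25.60.
Lower fence = Q1 − 1.5·IQR = 87.40 − 38.40 = 49.00.
Upper fence = Q3 + 1.5·IQR = 113.00 + 38.40 = 151.40.
178.2 lies above the upper fence.

yes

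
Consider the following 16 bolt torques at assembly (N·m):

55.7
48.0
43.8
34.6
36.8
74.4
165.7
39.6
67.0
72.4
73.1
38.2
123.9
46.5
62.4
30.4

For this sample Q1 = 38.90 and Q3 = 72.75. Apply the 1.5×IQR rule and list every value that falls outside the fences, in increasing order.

123.9, 165.7

IQR = Q3 − Q1 = 72.75 − 38.90 = 33.85.
Lower fence = Q1 − 1.5·IQR = 38.90 − 50.775 = -11.875.
Upper fence = Q3 + 1.5·IQR = 72.75 + 50.775 = 123.525.
123.9 > 123.525 → outlier.
165.7 > 123.525 → outlier.
All remaining values lie within [-11.875, 123.525].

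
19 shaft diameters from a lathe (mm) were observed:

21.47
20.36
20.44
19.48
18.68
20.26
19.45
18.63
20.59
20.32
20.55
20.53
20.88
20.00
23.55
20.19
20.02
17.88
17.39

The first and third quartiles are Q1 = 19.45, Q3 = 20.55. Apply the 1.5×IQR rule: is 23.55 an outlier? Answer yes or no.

IQR = Q3 − Q1 = 20.55 − 19.45 = 1.10.
Lower fence = Q1 − 1.5·IQR = 19.45 − 1.65 = 17.80.
Upper fence = Q3 + 1.5·IQR = 20.55 + 1.65 = 22.20.
23.55 lies above the upper fence.

yes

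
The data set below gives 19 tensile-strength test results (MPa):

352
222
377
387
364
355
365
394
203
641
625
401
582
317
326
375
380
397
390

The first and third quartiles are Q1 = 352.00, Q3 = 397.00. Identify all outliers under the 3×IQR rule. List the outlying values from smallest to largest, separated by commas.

IQR = Q3 − Q1 = 397.00 − 352.00 = 45.00.
Lower fence = Q1 − 3·IQR = 352.00 − 135.00 = 217.00.
Upper fence = Q3 + 3·IQR = 397.00 + 135.00 = 532.00.
203 < 217.00 → outlier.
582 > 532.00 → outlier.
625 > 532.00 → outlier.
641 > 532.00 → outlier.
All remaining values lie within [217.00, 532.00].

203, 582, 625, 641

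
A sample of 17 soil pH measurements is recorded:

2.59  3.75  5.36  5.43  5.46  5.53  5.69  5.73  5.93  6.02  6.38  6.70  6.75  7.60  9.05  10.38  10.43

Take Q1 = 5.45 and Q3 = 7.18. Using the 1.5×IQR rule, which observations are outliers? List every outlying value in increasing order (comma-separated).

IQR = Q3 − Q1 = 7.18 − 5.45 = 1.73.
Lower fence = Q1 − 1.5·IQR = 5.45 − 2.595 = 2.855.
Upper fence = Q3 + 1.5·IQR = 7.18 + 2.595 = 9.775.
2.59 < 2.855 → outlier.
10.38 > 9.775 → outlier.
10.43 > 9.775 → outlier.
All remaining values lie within [2.855, 9.775].

2.59, 10.38, 10.43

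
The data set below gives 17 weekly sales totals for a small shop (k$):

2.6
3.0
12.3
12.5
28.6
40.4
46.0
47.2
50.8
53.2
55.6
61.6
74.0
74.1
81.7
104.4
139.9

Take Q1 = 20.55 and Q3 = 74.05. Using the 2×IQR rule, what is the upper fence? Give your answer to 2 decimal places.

IQR = Q3 − Q1 = 74.05 − 20.55 = 53.50.
Lower fence = Q1 − 2·IQR = 20.55 − 107.00 = -86.45.
Upper fence = Q3 + 2·IQR = 74.05 + 107.00 = 181.05.

181.05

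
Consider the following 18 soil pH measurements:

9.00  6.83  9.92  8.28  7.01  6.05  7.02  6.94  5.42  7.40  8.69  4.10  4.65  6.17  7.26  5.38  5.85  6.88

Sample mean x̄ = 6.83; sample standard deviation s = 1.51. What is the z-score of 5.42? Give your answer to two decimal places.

-0.93

z = (5.42 − 6.83) / 1.51 = -0.93.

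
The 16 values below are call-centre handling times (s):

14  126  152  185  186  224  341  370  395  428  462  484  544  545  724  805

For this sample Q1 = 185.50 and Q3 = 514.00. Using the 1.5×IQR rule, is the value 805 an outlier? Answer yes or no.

IQR = Q3 − Q1 = 514.00 − 185.50 = 328.50.
Lower fence = Q1 − 1.5·IQR = 185.50 − 492.75 = -307.25.
Upper fence = Q3 + 1.5·IQR = 514.00 + 492.75 = 1006.75.
805 lies within [-307.25, 1006.75].

no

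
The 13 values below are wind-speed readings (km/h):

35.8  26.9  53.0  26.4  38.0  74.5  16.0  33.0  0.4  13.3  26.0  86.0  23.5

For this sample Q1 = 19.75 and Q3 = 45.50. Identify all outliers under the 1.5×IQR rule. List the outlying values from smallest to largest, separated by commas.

IQR = Q3 − Q1 = 45.50 − 19.75 = 25.75.
Lower fence = Q1 − 1.5·IQR = 19.75 − 38.625 = -18.875.
Upper fence = Q3 + 1.5·IQR = 45.50 + 38.625 = 84.125.
86.0 > 84.125 → outlier.
All remaining values lie within [-18.875, 84.125].

86.0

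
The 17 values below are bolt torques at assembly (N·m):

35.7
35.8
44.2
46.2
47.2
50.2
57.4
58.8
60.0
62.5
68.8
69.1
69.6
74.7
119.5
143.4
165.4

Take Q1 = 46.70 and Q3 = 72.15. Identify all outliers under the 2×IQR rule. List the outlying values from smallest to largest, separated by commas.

143.4, 165.4

IQR = Q3 − Q1 = 72.15 − 46.70 = 25.45.
Lower fence = Q1 − 2·IQR = 46.70 − 50.90 = -4.20.
Upper fence = Q3 + 2·IQR = 72.15 + 50.90 = 123.05.
143.4 > 123.05 → outlier.
165.4 > 123.05 → outlier.
All remaining values lie within [-4.20, 123.05].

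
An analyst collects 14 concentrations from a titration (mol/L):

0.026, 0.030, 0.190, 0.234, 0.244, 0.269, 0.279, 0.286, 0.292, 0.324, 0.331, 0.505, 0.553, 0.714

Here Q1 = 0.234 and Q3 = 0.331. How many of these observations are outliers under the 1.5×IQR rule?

5

IQR = 0.097; fences at 0.234 − 0.1455 = 0.0885 and 0.331 + 0.1455 = 0.4765.
Outside the cutoffs: 0.026, 0.030, 0.505, 0.553, 0.714.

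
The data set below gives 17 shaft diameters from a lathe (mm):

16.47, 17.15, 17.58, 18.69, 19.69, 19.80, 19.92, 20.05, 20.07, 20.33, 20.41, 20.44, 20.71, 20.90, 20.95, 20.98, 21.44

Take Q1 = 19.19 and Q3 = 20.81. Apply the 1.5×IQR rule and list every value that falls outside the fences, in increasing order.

IQR = Q3 − Q1 = 20.81 − 19.19 = 1.62.
Lower fence = Q1 − 1.5·IQR = 19.19 − 2.43 = 16.76.
Upper fence = Q3 + 1.5·IQR = 20.81 + 2.43 = 23.24.
16.47 < 16.76 → outlier.
All remaining values lie within [16.76, 23.24].

16.47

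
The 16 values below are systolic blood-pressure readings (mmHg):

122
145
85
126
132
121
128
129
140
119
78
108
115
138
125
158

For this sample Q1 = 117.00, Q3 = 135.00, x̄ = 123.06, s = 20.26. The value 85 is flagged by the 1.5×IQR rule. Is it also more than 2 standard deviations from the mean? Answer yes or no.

no

z = (85 − 123.06) / 20.26 = -1.88.
|z| = 1.88 ≤ 2.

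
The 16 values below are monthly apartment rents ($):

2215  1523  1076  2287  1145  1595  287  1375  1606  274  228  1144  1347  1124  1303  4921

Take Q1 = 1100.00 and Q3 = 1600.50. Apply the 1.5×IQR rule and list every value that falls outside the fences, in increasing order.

228, 274, 287, 4921

IQR = Q3 − Q1 = 1600.50 − 1100.00 = 500.50.
Lower fence = Q1 − 1.5·IQR = 1100.00 − 750.75 = 349.25.
Upper fence = Q3 + 1.5·IQR = 1600.50 + 750.75 = 2351.25.
228 < 349.25 → outlier.
274 < 349.25 → outlier.
287 < 349.25 → outlier.
4921 > 2351.25 → outlier.
All remaining values lie within [349.25, 2351.25].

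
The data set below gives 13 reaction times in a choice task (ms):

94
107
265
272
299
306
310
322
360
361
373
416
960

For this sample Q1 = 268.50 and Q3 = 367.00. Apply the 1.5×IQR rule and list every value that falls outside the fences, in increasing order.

94, 107, 960

IQR = Q3 − Q1 = 367.00 − 268.50 = 98.50.
Lower fence = Q1 − 1.5·IQR = 268.50 − 147.75 = 120.75.
Upper fence = Q3 + 1.5·IQR = 367.00 + 147.75 = 514.75.
94 < 120.75 → outlier.
107 < 120.75 → outlier.
960 > 514.75 → outlier.
All remaining values lie within [120.75, 514.75].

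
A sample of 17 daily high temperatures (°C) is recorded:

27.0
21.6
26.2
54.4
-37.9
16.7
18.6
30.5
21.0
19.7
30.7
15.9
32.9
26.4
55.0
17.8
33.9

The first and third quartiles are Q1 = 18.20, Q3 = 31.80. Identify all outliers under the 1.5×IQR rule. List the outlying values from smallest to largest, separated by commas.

IQR = Q3 − Q1 = 31.80 − 18.20 = 13.60.
Lower fence = Q1 − 1.5·IQR = 18.20 − 20.40 = -2.20.
Upper fence = Q3 + 1.5·IQR = 31.80 + 20.40 = 52.20.
-37.9 < -2.20 → outlier.
54.4 > 52.20 → outlier.
55.0 > 52.20 → outlier.
All remaining values lie within [-2.20, 52.20].

-37.9, 54.4, 55.0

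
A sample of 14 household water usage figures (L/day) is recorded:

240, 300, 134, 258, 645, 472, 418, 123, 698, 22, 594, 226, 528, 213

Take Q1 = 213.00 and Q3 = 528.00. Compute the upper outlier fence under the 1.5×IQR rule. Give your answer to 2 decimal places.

IQR = Q3 − Q1 = 528.00 − 213.00 = 315.00.
Lower fence = Q1 − 1.5·IQR = 213.00 − 472.50 = -259.50.
Upper fence = Q3 + 1.5·IQR = 528.00 + 472.50 = 1000.50.

1000.50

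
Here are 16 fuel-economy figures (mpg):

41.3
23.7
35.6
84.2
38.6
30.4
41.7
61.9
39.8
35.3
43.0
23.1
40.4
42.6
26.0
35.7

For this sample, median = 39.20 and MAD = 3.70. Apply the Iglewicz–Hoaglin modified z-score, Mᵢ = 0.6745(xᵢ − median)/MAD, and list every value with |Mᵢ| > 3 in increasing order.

|Mᵢ| > 3 ⇔ |xᵢ − 39.20| > 3·3.70/0.6745 = 16.46.
So outliers lie outside [22.74, 55.66].
61.9: M = 4.14 → outlier.
84.2: M = 8.20 → outlier.

61.9, 84.2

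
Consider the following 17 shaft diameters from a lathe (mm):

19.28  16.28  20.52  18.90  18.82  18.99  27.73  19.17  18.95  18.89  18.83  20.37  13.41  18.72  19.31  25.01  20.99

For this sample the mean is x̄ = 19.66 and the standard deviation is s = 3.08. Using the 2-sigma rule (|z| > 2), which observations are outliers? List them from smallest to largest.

Cutoffs at x̄ ± 2s: 19.66 ± 2·3.08 = [13.50, 25.82].
13.41: z = -2.03, |z| > 2 → outlier.
27.73: z = 2.62, |z| > 2 → outlier.
Every other value lies within [13.50, 25.82].

13.41, 27.73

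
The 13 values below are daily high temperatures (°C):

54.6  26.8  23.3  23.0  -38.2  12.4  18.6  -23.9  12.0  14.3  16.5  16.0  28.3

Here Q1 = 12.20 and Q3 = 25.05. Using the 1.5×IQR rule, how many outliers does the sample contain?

3

IQR = 12.85; fences at 12.20 − 19.275 = -7.075 and 25.05 + 19.275 = 44.325.
Outside the cutoffs: -38.2, -23.9, 54.6.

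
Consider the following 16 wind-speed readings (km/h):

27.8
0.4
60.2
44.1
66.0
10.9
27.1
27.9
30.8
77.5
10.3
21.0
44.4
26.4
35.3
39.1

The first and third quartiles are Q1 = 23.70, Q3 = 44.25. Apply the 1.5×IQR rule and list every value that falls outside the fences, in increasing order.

IQR = Q3 − Q1 = 44.25 − 23.70 = 20.55.
Lower fence = Q1 − 1.5·IQR = 23.70 − 30.825 = -7.125.
Upper fence = Q3 + 1.5·IQR = 44.25 + 30.825 = 75.075.
77.5 > 75.075 → outlier.
All remaining values lie within [-7.125, 75.075].

77.5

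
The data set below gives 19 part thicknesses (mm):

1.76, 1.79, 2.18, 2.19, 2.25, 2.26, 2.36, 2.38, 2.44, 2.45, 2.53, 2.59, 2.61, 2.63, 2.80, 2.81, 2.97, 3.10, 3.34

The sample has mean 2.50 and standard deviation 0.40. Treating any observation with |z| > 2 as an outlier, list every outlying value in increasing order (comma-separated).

Cutoffs at x̄ ± 2s: 2.50 ± 2·0.40 = [1.70, 3.30].
3.34: z = 2.10, |z| > 2 → outlier.
Every other value lies within [1.70, 3.30].

3.34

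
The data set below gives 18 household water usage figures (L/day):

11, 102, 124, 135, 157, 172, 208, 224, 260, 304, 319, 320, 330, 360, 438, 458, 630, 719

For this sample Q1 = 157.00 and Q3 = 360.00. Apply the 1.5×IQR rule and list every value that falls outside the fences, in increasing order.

IQR = Q3 − Q1 = 360.00 − 157.00 = 203.00.
Lower fence = Q1 − 1.5·IQR = 157.00 − 304.50 = -147.50.
Upper fence = Q3 + 1.5·IQR = 360.00 + 304.50 = 664.50.
719 > 664.50 → outlier.
All remaining values lie within [-147.50, 664.50].

719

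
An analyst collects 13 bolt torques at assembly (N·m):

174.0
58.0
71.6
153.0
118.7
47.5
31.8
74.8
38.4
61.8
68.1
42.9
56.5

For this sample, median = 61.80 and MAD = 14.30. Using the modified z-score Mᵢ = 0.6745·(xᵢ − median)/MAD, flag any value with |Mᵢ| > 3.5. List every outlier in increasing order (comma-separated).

153.0, 174.0

|Mᵢ| > 3.5 ⇔ |xᵢ − 61.80| > 3.5·14.30/0.6745 = 74.20.
So outliers lie outside [-12.40, 136.00].
153.0: M = 4.30 → outlier.
174.0: M = 5.29 → outlier.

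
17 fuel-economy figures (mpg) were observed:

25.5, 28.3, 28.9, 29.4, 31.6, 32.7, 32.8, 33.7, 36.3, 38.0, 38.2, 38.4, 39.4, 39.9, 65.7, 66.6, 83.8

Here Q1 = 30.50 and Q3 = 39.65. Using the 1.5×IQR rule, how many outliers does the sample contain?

3

IQR = 9.15; fences at 30.50 − 13.725 = 16.775 and 39.65 + 13.725 = 53.375.
Outside the cutoffs: 65.7, 66.6, 83.8.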